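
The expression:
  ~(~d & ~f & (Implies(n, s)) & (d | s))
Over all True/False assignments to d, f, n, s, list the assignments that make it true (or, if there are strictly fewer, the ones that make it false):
is false only for:
  d=False, f=False, n=False, s=True;
  d=False, f=False, n=True, s=True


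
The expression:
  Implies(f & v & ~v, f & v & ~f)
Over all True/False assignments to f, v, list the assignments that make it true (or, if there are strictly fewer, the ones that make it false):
is always true.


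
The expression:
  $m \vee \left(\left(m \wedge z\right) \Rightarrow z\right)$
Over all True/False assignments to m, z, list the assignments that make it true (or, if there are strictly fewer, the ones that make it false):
is always true.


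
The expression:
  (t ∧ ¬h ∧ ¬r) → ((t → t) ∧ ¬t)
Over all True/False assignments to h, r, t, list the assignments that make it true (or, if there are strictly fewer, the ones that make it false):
is false only for:
  h=False, r=False, t=True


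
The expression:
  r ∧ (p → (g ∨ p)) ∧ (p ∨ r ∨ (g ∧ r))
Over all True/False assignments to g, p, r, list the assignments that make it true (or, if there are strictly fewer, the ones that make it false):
is true only for:
  g=False, p=False, r=True;
  g=False, p=True, r=True;
  g=True, p=False, r=True;
  g=True, p=True, r=True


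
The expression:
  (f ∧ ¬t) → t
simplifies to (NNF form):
t ∨ ¬f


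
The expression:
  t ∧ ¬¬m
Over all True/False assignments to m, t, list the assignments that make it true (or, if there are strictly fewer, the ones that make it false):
is true only for:
  m=True, t=True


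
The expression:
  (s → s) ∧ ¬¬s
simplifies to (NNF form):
s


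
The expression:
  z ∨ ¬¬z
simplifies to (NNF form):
z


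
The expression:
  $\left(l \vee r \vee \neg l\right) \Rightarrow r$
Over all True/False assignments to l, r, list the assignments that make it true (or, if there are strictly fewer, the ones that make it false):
is true only for:
  l=False, r=True;
  l=True, r=True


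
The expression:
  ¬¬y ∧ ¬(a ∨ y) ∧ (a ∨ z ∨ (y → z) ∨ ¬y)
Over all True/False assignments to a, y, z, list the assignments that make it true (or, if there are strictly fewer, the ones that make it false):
is never true.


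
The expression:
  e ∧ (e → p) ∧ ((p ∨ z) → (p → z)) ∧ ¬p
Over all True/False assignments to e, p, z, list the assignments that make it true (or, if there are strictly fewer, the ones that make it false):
is never true.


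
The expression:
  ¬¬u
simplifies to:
u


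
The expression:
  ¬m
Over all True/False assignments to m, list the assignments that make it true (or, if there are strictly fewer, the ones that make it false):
is true only for:
  m=False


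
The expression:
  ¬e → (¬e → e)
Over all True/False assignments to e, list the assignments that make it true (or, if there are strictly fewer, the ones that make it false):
is true only for:
  e=True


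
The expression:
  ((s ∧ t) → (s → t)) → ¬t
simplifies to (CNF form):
¬t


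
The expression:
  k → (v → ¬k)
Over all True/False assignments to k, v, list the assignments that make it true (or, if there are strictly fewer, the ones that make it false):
is false only for:
  k=True, v=True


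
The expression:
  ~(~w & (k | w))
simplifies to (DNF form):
w | ~k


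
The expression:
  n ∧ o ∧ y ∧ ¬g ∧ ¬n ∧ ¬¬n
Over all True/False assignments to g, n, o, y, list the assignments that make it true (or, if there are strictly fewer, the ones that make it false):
is never true.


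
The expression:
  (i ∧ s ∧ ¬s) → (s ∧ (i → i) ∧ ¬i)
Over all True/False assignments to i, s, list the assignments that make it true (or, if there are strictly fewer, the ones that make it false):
is always true.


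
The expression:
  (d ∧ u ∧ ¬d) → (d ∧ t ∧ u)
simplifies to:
True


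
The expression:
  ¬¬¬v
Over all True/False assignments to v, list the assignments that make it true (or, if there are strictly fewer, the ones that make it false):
is true only for:
  v=False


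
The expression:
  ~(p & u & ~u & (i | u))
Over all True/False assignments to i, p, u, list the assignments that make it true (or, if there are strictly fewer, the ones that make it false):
is always true.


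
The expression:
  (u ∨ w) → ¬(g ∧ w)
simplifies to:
¬g ∨ ¬w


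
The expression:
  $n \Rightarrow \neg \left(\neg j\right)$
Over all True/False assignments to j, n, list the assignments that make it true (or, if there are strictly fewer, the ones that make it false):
is false only for:
  j=False, n=True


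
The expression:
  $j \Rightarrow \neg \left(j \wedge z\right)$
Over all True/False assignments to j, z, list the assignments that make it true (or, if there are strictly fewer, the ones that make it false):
is false only for:
  j=True, z=True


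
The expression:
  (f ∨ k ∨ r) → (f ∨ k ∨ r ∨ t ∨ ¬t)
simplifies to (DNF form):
True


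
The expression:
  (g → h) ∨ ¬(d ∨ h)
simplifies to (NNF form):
h ∨ ¬d ∨ ¬g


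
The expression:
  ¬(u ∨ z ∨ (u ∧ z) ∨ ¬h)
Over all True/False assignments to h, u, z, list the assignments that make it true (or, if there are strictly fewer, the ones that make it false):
is true only for:
  h=True, u=False, z=False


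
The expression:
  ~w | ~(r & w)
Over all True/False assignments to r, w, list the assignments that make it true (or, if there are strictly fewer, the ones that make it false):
is false only for:
  r=True, w=True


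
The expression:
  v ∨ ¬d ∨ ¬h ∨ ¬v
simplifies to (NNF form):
True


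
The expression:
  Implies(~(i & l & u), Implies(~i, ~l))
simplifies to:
i | ~l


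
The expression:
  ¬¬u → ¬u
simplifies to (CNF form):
¬u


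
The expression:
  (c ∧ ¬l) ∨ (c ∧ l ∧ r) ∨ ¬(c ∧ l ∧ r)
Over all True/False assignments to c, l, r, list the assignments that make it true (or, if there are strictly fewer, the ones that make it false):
is always true.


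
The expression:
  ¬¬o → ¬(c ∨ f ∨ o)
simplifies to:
¬o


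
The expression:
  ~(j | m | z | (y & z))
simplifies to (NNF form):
~j & ~m & ~z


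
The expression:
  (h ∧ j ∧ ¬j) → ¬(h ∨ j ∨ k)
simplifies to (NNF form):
True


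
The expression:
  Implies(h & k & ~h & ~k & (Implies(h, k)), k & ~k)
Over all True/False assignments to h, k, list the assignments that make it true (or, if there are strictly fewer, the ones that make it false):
is always true.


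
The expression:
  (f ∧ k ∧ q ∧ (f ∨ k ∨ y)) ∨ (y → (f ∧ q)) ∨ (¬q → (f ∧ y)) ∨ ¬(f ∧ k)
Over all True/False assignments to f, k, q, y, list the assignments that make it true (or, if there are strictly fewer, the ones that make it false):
is always true.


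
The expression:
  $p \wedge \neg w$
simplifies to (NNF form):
$p \wedge \neg w$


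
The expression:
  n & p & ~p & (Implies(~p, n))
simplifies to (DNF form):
False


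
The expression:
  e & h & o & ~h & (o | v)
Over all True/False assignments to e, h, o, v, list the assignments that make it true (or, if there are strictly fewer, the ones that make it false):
is never true.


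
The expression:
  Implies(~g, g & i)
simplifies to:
g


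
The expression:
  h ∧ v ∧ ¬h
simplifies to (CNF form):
False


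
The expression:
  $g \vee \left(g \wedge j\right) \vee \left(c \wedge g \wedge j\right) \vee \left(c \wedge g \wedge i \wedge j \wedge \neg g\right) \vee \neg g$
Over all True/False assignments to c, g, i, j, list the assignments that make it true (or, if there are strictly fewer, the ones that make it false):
is always true.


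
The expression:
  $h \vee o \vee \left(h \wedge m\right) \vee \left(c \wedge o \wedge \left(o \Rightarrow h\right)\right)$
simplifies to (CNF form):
$h \vee o$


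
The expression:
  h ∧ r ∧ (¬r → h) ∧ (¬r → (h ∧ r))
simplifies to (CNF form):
h ∧ r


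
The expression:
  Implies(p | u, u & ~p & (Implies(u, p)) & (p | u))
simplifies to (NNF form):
~p & ~u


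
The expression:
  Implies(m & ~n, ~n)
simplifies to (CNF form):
True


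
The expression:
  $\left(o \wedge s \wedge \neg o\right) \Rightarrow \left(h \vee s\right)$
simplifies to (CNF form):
$\text{True}$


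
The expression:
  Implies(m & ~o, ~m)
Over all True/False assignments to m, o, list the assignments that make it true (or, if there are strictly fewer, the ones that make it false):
is false only for:
  m=True, o=False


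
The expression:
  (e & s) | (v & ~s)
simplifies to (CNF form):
(s | v) & (e | ~s)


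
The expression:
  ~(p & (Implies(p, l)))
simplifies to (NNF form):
~l | ~p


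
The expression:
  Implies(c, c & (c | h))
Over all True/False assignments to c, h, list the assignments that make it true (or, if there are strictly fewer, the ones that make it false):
is always true.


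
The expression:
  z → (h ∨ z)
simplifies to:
True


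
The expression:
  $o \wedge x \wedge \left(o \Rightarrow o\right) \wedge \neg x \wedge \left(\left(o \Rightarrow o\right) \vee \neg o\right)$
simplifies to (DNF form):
$\text{False}$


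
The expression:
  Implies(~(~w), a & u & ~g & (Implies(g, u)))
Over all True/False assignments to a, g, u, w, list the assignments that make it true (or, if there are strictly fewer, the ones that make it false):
is false only for:
  a=False, g=False, u=False, w=True;
  a=False, g=False, u=True, w=True;
  a=False, g=True, u=False, w=True;
  a=False, g=True, u=True, w=True;
  a=True, g=False, u=False, w=True;
  a=True, g=True, u=False, w=True;
  a=True, g=True, u=True, w=True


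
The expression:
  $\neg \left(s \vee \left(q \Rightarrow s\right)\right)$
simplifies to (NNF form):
$q \wedge \neg s$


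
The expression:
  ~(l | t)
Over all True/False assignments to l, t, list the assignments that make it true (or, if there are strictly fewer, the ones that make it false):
is true only for:
  l=False, t=False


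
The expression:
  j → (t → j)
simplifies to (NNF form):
True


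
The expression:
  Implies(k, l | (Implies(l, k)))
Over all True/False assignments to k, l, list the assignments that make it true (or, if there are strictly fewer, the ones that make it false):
is always true.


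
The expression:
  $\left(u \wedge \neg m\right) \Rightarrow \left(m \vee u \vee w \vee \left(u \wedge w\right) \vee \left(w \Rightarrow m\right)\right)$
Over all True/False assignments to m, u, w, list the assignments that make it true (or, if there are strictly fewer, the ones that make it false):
is always true.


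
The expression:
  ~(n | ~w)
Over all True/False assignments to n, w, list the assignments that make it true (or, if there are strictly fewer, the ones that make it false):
is true only for:
  n=False, w=True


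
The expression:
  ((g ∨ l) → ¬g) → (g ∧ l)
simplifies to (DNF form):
g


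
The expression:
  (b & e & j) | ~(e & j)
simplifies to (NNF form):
b | ~e | ~j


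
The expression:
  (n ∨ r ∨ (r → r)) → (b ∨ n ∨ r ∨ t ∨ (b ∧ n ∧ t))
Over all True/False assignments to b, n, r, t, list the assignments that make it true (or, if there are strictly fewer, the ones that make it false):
is false only for:
  b=False, n=False, r=False, t=False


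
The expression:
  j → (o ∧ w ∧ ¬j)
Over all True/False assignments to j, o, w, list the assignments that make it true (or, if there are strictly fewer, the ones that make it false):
is true only for:
  j=False, o=False, w=False;
  j=False, o=False, w=True;
  j=False, o=True, w=False;
  j=False, o=True, w=True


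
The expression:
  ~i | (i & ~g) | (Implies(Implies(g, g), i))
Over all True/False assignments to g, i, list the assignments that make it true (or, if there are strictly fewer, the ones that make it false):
is always true.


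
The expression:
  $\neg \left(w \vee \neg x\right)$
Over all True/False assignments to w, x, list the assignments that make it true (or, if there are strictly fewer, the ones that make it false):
is true only for:
  w=False, x=True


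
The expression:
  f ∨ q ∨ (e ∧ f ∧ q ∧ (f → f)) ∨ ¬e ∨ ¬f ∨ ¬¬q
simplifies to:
True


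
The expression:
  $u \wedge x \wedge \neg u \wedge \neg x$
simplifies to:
$\text{False}$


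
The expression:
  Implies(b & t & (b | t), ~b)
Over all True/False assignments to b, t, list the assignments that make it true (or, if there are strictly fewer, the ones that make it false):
is false only for:
  b=True, t=True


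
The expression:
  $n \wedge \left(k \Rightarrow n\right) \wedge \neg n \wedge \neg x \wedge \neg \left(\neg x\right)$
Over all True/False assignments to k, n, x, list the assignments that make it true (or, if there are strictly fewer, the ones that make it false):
is never true.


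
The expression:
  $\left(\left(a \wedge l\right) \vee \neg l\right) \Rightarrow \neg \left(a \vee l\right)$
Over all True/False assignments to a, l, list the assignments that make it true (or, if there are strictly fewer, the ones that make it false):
is true only for:
  a=False, l=False;
  a=False, l=True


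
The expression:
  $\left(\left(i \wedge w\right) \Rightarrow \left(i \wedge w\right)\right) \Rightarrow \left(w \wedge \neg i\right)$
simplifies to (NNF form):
$w \wedge \neg i$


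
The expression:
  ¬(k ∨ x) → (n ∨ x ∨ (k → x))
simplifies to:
True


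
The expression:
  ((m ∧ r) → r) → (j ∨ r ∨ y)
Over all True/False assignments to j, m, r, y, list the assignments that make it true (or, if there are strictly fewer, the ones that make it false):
is false only for:
  j=False, m=False, r=False, y=False;
  j=False, m=True, r=False, y=False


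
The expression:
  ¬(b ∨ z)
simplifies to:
¬b ∧ ¬z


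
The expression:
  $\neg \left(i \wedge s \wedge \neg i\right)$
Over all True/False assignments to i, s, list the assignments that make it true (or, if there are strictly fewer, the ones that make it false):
is always true.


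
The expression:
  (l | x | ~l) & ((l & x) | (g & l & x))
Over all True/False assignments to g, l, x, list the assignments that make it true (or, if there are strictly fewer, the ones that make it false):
is true only for:
  g=False, l=True, x=True;
  g=True, l=True, x=True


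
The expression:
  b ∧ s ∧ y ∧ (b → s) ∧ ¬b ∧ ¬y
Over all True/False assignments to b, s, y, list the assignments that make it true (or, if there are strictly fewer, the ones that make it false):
is never true.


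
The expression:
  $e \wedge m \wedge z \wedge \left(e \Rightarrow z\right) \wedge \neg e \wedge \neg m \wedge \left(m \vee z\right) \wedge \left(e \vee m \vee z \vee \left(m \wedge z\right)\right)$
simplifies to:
$\text{False}$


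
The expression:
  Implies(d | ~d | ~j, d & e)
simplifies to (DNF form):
d & e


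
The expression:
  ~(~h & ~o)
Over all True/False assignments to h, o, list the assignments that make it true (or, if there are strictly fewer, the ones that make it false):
is false only for:
  h=False, o=False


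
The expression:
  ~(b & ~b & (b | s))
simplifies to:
True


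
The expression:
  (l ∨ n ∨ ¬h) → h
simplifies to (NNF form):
h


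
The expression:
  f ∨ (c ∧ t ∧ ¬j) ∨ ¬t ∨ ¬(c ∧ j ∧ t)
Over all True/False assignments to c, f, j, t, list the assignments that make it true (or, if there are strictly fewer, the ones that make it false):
is false only for:
  c=True, f=False, j=True, t=True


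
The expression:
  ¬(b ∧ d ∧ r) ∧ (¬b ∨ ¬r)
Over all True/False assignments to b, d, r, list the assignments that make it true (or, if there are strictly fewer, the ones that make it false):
is false only for:
  b=True, d=False, r=True;
  b=True, d=True, r=True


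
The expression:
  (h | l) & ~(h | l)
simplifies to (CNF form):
False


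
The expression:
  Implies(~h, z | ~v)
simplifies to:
h | z | ~v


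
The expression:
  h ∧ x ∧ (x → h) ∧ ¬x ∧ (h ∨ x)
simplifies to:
False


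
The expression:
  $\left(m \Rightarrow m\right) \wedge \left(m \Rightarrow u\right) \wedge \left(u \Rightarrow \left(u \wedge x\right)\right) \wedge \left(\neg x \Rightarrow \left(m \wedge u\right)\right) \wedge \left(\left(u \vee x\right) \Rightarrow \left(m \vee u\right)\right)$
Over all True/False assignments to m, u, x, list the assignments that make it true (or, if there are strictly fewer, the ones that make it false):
is true only for:
  m=False, u=True, x=True;
  m=True, u=True, x=True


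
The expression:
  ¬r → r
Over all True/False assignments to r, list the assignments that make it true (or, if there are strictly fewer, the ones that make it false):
is true only for:
  r=True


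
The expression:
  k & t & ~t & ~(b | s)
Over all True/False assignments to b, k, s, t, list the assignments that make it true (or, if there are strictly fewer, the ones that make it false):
is never true.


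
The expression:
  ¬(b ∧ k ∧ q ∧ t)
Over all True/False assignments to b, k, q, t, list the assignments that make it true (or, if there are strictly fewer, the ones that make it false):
is false only for:
  b=True, k=True, q=True, t=True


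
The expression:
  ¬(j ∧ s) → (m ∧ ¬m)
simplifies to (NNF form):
j ∧ s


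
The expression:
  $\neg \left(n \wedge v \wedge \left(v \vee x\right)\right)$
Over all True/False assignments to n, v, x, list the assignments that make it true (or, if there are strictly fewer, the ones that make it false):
is false only for:
  n=True, v=True, x=False;
  n=True, v=True, x=True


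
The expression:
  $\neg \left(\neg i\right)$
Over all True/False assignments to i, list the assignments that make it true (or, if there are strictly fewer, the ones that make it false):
is true only for:
  i=True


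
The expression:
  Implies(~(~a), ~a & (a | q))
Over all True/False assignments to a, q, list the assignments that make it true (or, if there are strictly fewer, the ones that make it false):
is true only for:
  a=False, q=False;
  a=False, q=True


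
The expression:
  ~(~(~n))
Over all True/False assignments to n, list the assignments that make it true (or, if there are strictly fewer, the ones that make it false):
is true only for:
  n=False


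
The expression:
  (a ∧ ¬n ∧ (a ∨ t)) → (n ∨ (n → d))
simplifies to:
True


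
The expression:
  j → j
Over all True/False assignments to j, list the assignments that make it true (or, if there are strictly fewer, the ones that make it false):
is always true.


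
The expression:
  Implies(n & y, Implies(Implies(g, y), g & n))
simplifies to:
g | ~n | ~y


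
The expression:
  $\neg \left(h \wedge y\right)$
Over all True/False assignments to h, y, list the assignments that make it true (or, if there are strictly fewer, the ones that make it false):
is false only for:
  h=True, y=True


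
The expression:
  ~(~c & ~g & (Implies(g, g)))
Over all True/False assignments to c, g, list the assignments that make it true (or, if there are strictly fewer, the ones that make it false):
is false only for:
  c=False, g=False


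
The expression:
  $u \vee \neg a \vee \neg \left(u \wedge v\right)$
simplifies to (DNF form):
$\text{True}$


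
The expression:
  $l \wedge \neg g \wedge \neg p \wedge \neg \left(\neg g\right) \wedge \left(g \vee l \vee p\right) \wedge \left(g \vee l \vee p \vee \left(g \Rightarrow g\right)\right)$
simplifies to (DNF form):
$\text{False}$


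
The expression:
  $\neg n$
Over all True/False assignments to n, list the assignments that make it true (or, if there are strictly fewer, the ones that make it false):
is true only for:
  n=False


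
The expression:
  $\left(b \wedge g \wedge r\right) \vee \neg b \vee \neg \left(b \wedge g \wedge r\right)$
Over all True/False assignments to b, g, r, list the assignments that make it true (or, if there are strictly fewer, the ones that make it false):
is always true.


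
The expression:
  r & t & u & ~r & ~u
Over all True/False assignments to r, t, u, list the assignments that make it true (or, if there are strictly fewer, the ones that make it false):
is never true.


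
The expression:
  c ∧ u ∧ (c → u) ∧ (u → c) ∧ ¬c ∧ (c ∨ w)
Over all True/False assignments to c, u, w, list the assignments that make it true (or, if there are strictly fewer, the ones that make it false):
is never true.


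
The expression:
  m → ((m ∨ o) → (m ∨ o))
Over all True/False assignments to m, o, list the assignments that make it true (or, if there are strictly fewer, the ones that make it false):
is always true.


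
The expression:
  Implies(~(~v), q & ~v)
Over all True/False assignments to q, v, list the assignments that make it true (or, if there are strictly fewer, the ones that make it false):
is true only for:
  q=False, v=False;
  q=True, v=False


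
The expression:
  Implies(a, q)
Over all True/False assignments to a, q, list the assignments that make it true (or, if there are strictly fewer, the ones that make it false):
is false only for:
  a=True, q=False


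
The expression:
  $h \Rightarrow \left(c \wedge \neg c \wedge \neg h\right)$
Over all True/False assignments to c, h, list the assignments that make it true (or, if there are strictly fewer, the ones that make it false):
is true only for:
  c=False, h=False;
  c=True, h=False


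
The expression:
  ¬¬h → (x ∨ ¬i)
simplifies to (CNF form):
x ∨ ¬h ∨ ¬i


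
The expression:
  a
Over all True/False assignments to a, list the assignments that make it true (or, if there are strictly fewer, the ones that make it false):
is true only for:
  a=True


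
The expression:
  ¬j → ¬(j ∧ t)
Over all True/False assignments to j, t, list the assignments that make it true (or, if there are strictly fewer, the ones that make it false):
is always true.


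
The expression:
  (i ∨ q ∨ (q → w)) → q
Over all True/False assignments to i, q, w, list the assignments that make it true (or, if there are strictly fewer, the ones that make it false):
is true only for:
  i=False, q=True, w=False;
  i=False, q=True, w=True;
  i=True, q=True, w=False;
  i=True, q=True, w=True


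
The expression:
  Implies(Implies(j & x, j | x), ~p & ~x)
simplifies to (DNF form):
~p & ~x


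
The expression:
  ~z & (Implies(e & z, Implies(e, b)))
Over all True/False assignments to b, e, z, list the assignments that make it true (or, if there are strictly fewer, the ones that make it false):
is true only for:
  b=False, e=False, z=False;
  b=False, e=True, z=False;
  b=True, e=False, z=False;
  b=True, e=True, z=False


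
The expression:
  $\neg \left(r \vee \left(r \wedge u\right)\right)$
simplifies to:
$\neg r$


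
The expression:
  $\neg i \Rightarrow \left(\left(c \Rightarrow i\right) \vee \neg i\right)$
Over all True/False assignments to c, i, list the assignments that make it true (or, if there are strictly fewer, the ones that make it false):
is always true.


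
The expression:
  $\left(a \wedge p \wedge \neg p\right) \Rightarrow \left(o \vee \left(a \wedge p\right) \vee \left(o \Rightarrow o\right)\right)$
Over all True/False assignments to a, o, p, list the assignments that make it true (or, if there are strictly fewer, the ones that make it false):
is always true.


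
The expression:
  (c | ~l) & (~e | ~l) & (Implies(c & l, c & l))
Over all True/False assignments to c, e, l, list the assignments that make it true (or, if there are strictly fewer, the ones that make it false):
is false only for:
  c=False, e=False, l=True;
  c=False, e=True, l=True;
  c=True, e=True, l=True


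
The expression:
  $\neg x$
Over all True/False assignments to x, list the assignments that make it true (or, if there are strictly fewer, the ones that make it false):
is true only for:
  x=False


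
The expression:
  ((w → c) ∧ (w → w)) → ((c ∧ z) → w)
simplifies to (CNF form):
w ∨ ¬c ∨ ¬z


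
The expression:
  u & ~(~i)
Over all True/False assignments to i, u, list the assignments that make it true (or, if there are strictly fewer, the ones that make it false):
is true only for:
  i=True, u=True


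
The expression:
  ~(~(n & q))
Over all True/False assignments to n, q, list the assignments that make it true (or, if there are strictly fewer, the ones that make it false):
is true only for:
  n=True, q=True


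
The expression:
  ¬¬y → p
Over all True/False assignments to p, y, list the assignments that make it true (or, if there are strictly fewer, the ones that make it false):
is false only for:
  p=False, y=True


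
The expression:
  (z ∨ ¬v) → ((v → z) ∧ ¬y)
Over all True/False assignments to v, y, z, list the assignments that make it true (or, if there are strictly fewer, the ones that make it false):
is false only for:
  v=False, y=True, z=False;
  v=False, y=True, z=True;
  v=True, y=True, z=True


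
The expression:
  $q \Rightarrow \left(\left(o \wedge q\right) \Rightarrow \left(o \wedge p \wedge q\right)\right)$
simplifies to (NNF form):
$p \vee \neg o \vee \neg q$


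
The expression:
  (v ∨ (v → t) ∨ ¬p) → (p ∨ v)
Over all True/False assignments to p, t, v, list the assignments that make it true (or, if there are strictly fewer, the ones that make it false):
is false only for:
  p=False, t=False, v=False;
  p=False, t=True, v=False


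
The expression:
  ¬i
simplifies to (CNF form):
¬i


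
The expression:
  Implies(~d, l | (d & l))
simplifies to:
d | l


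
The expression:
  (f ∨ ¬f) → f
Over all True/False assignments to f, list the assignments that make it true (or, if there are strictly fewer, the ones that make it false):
is true only for:
  f=True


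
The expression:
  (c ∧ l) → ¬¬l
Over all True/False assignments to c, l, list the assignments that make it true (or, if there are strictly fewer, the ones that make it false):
is always true.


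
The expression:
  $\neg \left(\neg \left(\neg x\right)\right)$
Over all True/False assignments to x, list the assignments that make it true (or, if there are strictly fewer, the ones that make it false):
is true only for:
  x=False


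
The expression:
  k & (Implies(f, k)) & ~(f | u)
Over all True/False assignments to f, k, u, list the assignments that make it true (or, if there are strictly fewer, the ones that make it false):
is true only for:
  f=False, k=True, u=False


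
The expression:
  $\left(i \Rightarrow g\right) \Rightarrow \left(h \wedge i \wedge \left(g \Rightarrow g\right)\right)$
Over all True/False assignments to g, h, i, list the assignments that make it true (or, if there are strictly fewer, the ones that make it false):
is true only for:
  g=False, h=False, i=True;
  g=False, h=True, i=True;
  g=True, h=True, i=True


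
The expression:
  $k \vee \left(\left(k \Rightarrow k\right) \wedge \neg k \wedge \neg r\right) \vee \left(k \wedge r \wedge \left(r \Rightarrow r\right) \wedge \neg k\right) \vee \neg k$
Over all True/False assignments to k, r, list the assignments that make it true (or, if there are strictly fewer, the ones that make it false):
is always true.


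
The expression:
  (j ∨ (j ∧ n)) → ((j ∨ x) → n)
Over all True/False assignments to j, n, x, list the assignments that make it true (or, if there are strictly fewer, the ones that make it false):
is false only for:
  j=True, n=False, x=False;
  j=True, n=False, x=True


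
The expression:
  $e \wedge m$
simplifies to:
$e \wedge m$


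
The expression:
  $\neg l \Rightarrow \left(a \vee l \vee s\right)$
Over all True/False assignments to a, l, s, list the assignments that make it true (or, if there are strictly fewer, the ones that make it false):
is false only for:
  a=False, l=False, s=False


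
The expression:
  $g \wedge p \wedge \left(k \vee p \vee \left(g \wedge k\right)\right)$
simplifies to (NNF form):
$g \wedge p$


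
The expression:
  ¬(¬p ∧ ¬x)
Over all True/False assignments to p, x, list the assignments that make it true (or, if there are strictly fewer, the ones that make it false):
is false only for:
  p=False, x=False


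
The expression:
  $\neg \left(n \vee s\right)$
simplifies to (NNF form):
$\neg n \wedge \neg s$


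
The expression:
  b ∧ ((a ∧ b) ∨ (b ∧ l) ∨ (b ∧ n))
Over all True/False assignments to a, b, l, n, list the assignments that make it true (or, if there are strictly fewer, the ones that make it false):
is true only for:
  a=False, b=True, l=False, n=True;
  a=False, b=True, l=True, n=False;
  a=False, b=True, l=True, n=True;
  a=True, b=True, l=False, n=False;
  a=True, b=True, l=False, n=True;
  a=True, b=True, l=True, n=False;
  a=True, b=True, l=True, n=True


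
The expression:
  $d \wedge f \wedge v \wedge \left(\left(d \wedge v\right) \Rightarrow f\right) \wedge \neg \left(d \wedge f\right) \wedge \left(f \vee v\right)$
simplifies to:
$\text{False}$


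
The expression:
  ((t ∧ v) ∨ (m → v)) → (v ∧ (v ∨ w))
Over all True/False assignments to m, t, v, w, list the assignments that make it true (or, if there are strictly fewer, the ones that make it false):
is false only for:
  m=False, t=False, v=False, w=False;
  m=False, t=False, v=False, w=True;
  m=False, t=True, v=False, w=False;
  m=False, t=True, v=False, w=True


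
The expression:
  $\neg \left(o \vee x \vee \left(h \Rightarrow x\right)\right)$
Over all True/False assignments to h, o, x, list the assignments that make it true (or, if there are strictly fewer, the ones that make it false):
is true only for:
  h=True, o=False, x=False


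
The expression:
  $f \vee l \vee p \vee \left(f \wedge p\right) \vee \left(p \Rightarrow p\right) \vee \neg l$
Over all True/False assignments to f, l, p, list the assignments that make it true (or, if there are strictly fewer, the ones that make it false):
is always true.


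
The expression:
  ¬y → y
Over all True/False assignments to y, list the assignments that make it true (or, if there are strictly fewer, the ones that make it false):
is true only for:
  y=True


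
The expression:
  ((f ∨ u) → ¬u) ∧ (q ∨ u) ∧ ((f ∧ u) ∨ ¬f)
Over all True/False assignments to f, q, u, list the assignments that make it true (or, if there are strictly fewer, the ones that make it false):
is true only for:
  f=False, q=True, u=False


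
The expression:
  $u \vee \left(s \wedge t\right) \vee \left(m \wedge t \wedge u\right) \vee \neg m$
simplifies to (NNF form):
$u \vee \left(s \wedge t\right) \vee \neg m$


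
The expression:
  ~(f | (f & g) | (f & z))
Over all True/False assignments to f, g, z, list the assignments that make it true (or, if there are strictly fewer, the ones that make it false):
is true only for:
  f=False, g=False, z=False;
  f=False, g=False, z=True;
  f=False, g=True, z=False;
  f=False, g=True, z=True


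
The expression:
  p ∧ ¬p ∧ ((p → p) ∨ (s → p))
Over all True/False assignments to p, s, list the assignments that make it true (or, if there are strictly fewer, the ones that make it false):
is never true.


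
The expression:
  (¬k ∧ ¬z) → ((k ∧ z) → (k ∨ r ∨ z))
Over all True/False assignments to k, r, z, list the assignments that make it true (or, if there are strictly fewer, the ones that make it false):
is always true.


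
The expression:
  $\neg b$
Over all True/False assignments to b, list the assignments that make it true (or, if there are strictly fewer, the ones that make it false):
is true only for:
  b=False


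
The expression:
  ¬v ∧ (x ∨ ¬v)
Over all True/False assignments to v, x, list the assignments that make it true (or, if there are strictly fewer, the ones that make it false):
is true only for:
  v=False, x=False;
  v=False, x=True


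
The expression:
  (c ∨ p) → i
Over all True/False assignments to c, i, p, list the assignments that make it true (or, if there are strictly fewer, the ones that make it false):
is false only for:
  c=False, i=False, p=True;
  c=True, i=False, p=False;
  c=True, i=False, p=True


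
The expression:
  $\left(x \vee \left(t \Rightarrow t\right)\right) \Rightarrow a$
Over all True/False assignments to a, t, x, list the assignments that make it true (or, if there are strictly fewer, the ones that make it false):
is true only for:
  a=True, t=False, x=False;
  a=True, t=False, x=True;
  a=True, t=True, x=False;
  a=True, t=True, x=True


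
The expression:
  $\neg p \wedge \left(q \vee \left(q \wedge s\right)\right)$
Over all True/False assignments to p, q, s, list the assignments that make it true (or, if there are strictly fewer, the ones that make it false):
is true only for:
  p=False, q=True, s=False;
  p=False, q=True, s=True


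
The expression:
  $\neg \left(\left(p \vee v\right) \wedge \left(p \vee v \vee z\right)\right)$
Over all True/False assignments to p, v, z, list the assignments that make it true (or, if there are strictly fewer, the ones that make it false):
is true only for:
  p=False, v=False, z=False;
  p=False, v=False, z=True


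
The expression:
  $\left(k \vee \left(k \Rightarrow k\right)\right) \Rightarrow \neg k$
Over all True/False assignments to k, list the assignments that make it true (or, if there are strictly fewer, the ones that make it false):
is true only for:
  k=False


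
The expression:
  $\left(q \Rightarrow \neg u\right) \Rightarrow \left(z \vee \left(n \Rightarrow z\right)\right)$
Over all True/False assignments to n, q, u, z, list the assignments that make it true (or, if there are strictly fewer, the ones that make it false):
is false only for:
  n=True, q=False, u=False, z=False;
  n=True, q=False, u=True, z=False;
  n=True, q=True, u=False, z=False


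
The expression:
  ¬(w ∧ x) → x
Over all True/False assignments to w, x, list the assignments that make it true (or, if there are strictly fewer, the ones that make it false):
is true only for:
  w=False, x=True;
  w=True, x=True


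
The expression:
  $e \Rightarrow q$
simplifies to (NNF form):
$q \vee \neg e$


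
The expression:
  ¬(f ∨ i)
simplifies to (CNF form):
¬f ∧ ¬i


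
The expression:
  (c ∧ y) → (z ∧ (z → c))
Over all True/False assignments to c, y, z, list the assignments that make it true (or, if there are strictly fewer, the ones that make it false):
is false only for:
  c=True, y=True, z=False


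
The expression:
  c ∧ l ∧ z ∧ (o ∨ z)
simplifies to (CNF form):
c ∧ l ∧ z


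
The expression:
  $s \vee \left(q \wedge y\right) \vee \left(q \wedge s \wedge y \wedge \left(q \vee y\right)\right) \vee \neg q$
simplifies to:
$s \vee y \vee \neg q$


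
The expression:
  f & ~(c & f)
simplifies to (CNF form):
f & ~c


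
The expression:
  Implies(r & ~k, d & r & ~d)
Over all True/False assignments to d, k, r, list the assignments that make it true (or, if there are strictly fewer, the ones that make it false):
is false only for:
  d=False, k=False, r=True;
  d=True, k=False, r=True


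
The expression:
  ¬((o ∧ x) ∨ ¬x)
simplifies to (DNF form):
x ∧ ¬o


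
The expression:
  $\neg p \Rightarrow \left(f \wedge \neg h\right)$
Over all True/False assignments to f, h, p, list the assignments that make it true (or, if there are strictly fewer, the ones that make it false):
is false only for:
  f=False, h=False, p=False;
  f=False, h=True, p=False;
  f=True, h=True, p=False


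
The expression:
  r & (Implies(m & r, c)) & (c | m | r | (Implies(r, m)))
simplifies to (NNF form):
r & (c | ~m)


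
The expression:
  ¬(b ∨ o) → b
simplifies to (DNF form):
b ∨ o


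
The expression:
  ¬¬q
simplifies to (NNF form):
q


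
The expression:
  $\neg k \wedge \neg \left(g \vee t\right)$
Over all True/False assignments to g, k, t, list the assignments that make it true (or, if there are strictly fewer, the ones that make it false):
is true only for:
  g=False, k=False, t=False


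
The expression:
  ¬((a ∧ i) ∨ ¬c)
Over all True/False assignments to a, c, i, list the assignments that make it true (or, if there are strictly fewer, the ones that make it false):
is true only for:
  a=False, c=True, i=False;
  a=False, c=True, i=True;
  a=True, c=True, i=False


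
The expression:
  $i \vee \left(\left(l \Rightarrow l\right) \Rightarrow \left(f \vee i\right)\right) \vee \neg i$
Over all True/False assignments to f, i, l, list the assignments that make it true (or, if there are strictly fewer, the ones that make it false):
is always true.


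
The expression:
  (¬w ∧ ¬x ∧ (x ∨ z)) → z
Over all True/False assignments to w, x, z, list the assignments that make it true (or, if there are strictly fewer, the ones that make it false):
is always true.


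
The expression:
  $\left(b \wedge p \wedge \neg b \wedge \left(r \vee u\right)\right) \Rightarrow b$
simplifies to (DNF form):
$\text{True}$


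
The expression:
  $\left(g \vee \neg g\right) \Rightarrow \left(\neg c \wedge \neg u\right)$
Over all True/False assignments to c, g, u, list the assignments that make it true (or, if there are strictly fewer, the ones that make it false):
is true only for:
  c=False, g=False, u=False;
  c=False, g=True, u=False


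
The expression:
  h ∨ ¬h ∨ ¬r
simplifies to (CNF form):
True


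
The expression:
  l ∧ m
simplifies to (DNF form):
l ∧ m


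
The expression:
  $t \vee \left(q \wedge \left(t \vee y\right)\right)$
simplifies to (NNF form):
$t \vee \left(q \wedge y\right)$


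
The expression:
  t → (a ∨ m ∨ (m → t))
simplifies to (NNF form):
True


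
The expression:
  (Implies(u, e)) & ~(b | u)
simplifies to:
~b & ~u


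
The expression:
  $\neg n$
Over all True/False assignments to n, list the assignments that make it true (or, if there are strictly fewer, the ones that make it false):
is true only for:
  n=False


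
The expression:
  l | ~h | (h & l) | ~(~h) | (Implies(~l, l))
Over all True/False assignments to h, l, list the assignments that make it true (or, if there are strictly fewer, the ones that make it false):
is always true.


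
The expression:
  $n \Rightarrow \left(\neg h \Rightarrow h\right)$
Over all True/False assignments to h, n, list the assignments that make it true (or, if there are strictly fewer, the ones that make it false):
is false only for:
  h=False, n=True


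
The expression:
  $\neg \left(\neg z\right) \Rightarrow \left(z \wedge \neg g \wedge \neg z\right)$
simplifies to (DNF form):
$\neg z$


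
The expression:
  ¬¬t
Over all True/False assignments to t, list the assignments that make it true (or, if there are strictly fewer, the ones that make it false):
is true only for:
  t=True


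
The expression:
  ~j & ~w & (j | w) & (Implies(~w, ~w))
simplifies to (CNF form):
False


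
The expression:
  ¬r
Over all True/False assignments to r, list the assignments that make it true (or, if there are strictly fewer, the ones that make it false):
is true only for:
  r=False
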